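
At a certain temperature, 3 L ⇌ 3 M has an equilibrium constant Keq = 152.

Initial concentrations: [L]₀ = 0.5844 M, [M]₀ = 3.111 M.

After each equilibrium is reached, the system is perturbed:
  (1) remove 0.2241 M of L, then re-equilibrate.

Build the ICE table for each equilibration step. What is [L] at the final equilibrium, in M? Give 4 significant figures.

Q₀ = 150.9 vs Keq = 152 ⇒ Q<K, forward
Step 1:
                  L         M
  init       0.5844     3.111
  Δ       -0.001235  0.001235
  eq         0.5832     3.112
  solve Keq expr → x = 4.1177e-04; check Q = 152
Then remove 0.2241 M of L.
Step 2:
                  L         M
  init       0.3591     3.112
  Δ          0.1887   -0.1887
  eq         0.5478     2.924
  solve Keq expr → x = -0.06291; check Q = 152

[L]_eq = 0.5478 M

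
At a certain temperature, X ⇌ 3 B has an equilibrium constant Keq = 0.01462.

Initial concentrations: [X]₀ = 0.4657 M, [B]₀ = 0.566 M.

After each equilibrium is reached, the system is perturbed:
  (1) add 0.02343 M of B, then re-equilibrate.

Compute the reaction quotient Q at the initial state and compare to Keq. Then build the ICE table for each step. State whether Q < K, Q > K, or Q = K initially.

Q₀ = 0.3894 vs Keq = 0.01462 ⇒ Q>K, reverse
Step 1:
                  X         B
  Initial    0.4657     0.566
  Change     0.1205   -0.3614
  Equil      0.5862    0.2046
  solve Keq expr → x = -0.1205; check Q = 0.01462
Then add 0.02343 M of B.
Step 2:
                  X         B
  Initial    0.5862    0.2281
  Change    0.00752  -0.02256
  Equil      0.5937    0.2055
  solve Keq expr → x = -0.00752; check Q = 0.01462

Q₀ = 0.3894; Q > K (proceeds reverse)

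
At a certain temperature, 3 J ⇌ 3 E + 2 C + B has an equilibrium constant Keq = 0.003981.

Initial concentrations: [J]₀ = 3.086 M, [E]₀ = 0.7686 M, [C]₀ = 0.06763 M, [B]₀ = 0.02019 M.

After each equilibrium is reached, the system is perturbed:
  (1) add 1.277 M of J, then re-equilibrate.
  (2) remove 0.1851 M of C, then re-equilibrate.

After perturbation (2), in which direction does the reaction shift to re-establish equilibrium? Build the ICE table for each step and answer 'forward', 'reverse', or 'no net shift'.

Q₀ = 1.4267e-06 vs Keq = 0.003981 ⇒ Q<K, forward
Step 1:
                    J           E           C           B
  init          3.086      0.7686     0.06763     0.02019
  Δ           -0.5135      0.5135      0.3423      0.1712
  eq            2.573       1.282        0.41      0.1914
  solve Keq expr → x = 0.1712; check Q = 0.003981
Then add 1.277 M of J.
Step 2:
                    J           E           C           B
  init           3.85       1.282        0.41      0.1914
  Δ            -0.163       0.163      0.1087     0.05434
  eq            3.686       1.445      0.5186      0.2457
  solve Keq expr → x = 0.05434; check Q = 0.003981
Then remove 0.1851 M of C.
Step 3:
                    J           E           C           B
  init          3.686       1.445      0.3335      0.2457
  Δ           -0.1149      0.1149      0.0766      0.0383
  eq            3.572        1.56      0.4101       0.284
  solve Keq expr → x = 0.0383; check Q = 0.003981

Direction: forward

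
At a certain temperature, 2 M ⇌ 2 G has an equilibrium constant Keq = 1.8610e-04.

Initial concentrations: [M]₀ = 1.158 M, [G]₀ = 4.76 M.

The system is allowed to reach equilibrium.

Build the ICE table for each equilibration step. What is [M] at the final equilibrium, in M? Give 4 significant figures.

Q₀ = 16.9 vs Keq = 1.8610e-04 ⇒ Q>K, reverse
Step 1:
                  M         G
  init        1.158      4.76
  Δ            4.68     -4.68
  eq          5.838   0.07965
  solve Keq expr → x = -2.34; check Q = 1.8610e-04

[M]_eq = 5.838 M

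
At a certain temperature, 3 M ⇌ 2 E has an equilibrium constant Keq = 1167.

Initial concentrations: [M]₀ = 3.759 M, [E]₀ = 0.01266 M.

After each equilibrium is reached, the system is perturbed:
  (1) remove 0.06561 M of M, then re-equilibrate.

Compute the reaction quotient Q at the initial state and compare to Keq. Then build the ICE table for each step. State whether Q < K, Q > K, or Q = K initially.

Q₀ = 3.0175e-06; Q < K (proceeds forward)

Q₀ = 3.0175e-06 vs Keq = 1167 ⇒ Q<K, forward
Step 1:
                   M          E
  init         3.759    0.01266
  Δ           -3.589      2.392
  eq          0.1705      2.405
  solve Keq expr → x = 1.196; check Q = 1167
Then remove 0.06561 M of M.
Step 2:
                   M          E
  init        0.1049      2.405
  Δ           0.0636    -0.0424
  eq          0.1685      2.363
  solve Keq expr → x = -0.0212; check Q = 1167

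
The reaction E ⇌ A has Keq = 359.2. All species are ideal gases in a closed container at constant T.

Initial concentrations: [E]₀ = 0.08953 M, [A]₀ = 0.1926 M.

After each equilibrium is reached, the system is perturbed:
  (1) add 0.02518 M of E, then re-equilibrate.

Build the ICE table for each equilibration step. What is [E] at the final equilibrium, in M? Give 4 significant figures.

[E]_eq = 8.5316e-04 M

Q₀ = 2.151 vs Keq = 359.2 ⇒ Q<K, forward
Step 1:
                  E         A
  I         0.08953    0.1926
  C        -0.08875   0.08875
  E       7.8326e-04    0.2813
  solve Keq expr → x = 0.08875; check Q = 359.2
Then add 0.02518 M of E.
Step 2:
                  E         A
  I         0.02596    0.2813
  C        -0.02511   0.02511
  E       8.5316e-04    0.3065
  solve Keq expr → x = 0.02511; check Q = 359.2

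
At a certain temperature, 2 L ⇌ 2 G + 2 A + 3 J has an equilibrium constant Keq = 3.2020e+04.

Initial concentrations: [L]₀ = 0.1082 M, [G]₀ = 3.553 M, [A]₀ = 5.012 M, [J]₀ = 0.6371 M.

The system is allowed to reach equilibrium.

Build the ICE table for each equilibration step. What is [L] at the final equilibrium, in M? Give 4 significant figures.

[L]_eq = 0.06069 M

Q₀ = 7005 vs Keq = 3.2020e+04 ⇒ Q<K, forward
Step 1:
                   L          G          A          J
  I           0.1082      3.553      5.012     0.6371
  C         -0.04751    0.04751    0.04751    0.07126
  E          0.06069      3.601       5.06     0.7084
  solve Keq expr → x = 0.02375; check Q = 3.2020e+04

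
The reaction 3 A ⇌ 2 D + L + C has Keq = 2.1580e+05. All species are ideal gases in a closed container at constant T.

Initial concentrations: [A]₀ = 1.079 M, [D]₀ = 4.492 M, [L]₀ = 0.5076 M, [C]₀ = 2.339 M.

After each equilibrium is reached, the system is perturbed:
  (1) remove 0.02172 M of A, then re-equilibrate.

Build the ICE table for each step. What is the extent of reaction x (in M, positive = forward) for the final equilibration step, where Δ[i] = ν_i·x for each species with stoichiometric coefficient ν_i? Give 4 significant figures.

Q₀ = 19.07 vs Keq = 2.1580e+05 ⇒ Q<K, forward
Step 1:
                    A           D           L           C
  init          1.079       4.492      0.5076       2.339
  Δ            -1.014      0.6757      0.3379      0.3379
  eq          0.06543       5.168      0.8455       2.677
  solve Keq expr → x = 0.3379; check Q = 2.1580e+05
Then remove 0.02172 M of A.
Step 2:
                    A           D           L           C
  init        0.04371       5.168      0.8455       2.677
  Δ           0.02136    -0.01424   -0.007119   -0.007119
  eq          0.06506       5.153      0.8383        2.67
  solve Keq expr → x = -0.007119; check Q = 2.1580e+05

x = -0.007119 M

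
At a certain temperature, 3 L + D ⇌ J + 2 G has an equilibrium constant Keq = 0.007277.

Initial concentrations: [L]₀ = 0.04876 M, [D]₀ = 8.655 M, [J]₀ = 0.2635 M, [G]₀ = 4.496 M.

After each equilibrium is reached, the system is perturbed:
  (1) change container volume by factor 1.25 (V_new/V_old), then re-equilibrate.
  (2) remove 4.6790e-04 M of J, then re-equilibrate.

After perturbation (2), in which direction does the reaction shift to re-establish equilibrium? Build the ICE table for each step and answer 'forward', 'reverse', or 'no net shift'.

Q₀ = 5309 vs Keq = 0.007277 ⇒ Q>K, reverse
Step 1:
                   L          D          J          G
  init       0.04876      8.655     0.2635      4.496
  Δ           0.7834     0.2611    -0.2611    -0.5223
  eq          0.8322      8.916   0.002368      3.974
  solve Keq expr → x = -0.2611; check Q = 0.007277
Then change container volume by factor 1.25 (V_new/V_old).
Step 2:
                   L          D          J          G
  init        0.6657      7.133   0.001894      3.179
  Δ         0.001111 3.7046e-04 -3.7046e-04 -7.4091e-04
  eq          0.6668      7.133   0.001524      3.178
  solve Keq expr → x = -3.7046e-04; check Q = 0.007277
Then remove 4.6790e-04 M of J.
Step 3:
                   L          D          J          G
  init        0.6668      7.133   0.001056      3.178
  Δ        -0.001373 -4.5754e-04 4.5754e-04 9.1508e-04
  eq          0.6655      7.133   0.001513      3.179
  solve Keq expr → x = 4.5754e-04; check Q = 0.007277

Direction: forward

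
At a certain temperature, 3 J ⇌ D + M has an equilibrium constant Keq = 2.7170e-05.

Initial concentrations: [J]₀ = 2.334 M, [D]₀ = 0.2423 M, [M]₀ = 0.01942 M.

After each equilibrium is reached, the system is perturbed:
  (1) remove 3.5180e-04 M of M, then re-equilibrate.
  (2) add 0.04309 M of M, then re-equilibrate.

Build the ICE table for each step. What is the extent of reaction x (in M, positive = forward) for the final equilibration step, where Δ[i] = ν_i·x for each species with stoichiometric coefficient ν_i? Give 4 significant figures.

Q₀ = 3.7008e-04 vs Keq = 2.7170e-05 ⇒ Q>K, reverse
Step 1:
                    J           D           M
  I             2.334      0.2423     0.01942
  C           0.05332    -0.01777    -0.01777
  E             2.387      0.2245    0.001646
  solve Keq expr → x = -0.01777; check Q = 2.7170e-05
Then remove 3.5180e-04 M of M.
Step 2:
                    J           D           M
  I             2.387      0.2245    0.001295
  C         -0.001041  3.4711e-04  3.4711e-04
  E             2.386      0.2249    0.001642
  solve Keq expr → x = 3.4711e-04; check Q = 2.7170e-05
Then add 0.04309 M of M.
Step 3:
                    J           D           M
  I             2.386      0.2249     0.04473
  C            0.1271    -0.04237    -0.04237
  E             2.513      0.1825    0.002364
  solve Keq expr → x = -0.04237; check Q = 2.7170e-05

x = -0.04237 M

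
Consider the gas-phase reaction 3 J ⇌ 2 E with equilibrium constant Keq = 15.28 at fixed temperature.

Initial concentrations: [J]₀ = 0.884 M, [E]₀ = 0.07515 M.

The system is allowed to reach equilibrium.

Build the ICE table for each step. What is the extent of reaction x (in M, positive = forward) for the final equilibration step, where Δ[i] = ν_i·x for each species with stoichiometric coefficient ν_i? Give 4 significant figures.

x = 0.2105 M

Q₀ = 0.008175 vs Keq = 15.28 ⇒ Q<K, forward
Step 1:
                    J           E
  I             0.884     0.07515
  C           -0.6314       0.421
  E            0.2526      0.4961
  solve Keq expr → x = 0.2105; check Q = 15.28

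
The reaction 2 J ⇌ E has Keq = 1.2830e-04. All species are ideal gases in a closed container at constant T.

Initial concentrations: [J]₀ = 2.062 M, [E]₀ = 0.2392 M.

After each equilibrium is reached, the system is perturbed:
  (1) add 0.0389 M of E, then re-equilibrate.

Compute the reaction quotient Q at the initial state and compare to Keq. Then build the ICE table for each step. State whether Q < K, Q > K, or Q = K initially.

Q₀ = 0.05626; Q > K (proceeds reverse)

Q₀ = 0.05626 vs Keq = 1.2830e-04 ⇒ Q>K, reverse
Step 1:
                  J         E
  init        2.062    0.2392
  Δ          0.4767   -0.2384
  eq          2.539 8.2692e-04
  solve Keq expr → x = -0.2384; check Q = 1.2830e-04
Then add 0.0389 M of E.
Step 2:
                  J         E
  init        2.539   0.03973
  Δ          0.0777  -0.03885
  eq          2.616 8.7831e-04
  solve Keq expr → x = -0.03885; check Q = 1.2830e-04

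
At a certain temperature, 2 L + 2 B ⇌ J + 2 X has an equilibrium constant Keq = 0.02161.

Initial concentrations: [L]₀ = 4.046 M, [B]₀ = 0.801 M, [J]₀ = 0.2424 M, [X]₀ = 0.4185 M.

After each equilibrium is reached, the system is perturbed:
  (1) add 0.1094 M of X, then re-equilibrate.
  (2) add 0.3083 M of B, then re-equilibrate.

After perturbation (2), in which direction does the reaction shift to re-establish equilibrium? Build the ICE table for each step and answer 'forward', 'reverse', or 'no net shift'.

Q₀ = 0.004042 vs Keq = 0.02161 ⇒ Q<K, forward
Step 1:
                   L          B          J          X
  init         4.046      0.801     0.2424     0.4185
  Δ          -0.1853    -0.1853    0.09263     0.1853
  eq           3.861     0.6157      0.335     0.6038
  solve Keq expr → x = 0.09263; check Q = 0.02161
Then add 0.1094 M of X.
Step 2:
                   L          B          J          X
  init         3.861     0.6157      0.335     0.7132
  Δ          0.04118    0.04118   -0.02059   -0.04118
  eq           3.902     0.6569     0.3144      0.672
  solve Keq expr → x = -0.02059; check Q = 0.02161
Then add 0.3083 M of B.
Step 3:
                   L          B          J          X
  init         3.902     0.9652     0.3144      0.672
  Δ          -0.1109    -0.1109    0.05544     0.1109
  eq           3.791     0.8543     0.3699     0.7829
  solve Keq expr → x = 0.05544; check Q = 0.02161

Direction: forward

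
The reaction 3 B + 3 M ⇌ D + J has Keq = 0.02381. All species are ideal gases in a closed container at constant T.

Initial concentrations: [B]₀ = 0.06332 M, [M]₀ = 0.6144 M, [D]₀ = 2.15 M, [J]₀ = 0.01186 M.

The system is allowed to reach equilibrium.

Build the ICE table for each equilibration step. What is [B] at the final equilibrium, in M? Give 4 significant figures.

Q₀ = 433.1 vs Keq = 0.02381 ⇒ Q>K, reverse
Step 1:
                    B           M           D           J
  I           0.06332      0.6144        2.15     0.01186
  C           0.03557     0.03557    -0.01186    -0.01186
  E           0.09889        0.65       2.138  2.9572e-06
  solve Keq expr → x = -0.01186; check Q = 0.02381

[B]_eq = 0.09889 M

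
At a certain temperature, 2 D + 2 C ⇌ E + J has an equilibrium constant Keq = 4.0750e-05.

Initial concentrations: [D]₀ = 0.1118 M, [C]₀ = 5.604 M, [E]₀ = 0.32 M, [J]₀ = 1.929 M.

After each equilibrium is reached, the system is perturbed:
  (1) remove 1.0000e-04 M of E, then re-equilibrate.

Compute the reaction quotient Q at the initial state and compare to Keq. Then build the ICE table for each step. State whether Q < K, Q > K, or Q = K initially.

Q₀ = 1.573 vs Keq = 4.0750e-05 ⇒ Q>K, reverse
Step 1:
                   D          C          E          J
  I           0.1118      5.604       0.32      1.929
  C           0.6389     0.6389    -0.3194    -0.3194
  E           0.7507      6.243 5.5605e-04       1.61
  solve Keq expr → x = -0.3194; check Q = 4.0750e-05
Then remove 1.0000e-04 M of E.
Step 2:
                   D          C          E          J
  I           0.7507      6.243 4.5605e-04       1.61
  C       -1.9927e-04 -1.9927e-04 9.9635e-05 9.9635e-05
  E           0.7505      6.243 5.5568e-04       1.61
  solve Keq expr → x = 9.9635e-05; check Q = 4.0750e-05

Q₀ = 1.573; Q > K (proceeds reverse)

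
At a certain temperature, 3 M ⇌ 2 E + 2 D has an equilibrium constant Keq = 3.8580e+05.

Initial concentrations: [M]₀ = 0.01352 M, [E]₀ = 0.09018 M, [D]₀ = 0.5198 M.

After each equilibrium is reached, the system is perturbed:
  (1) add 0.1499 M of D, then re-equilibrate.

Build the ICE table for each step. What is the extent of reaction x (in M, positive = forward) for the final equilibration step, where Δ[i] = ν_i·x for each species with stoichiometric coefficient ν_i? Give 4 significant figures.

x = -1.1390e-04 M

Q₀ = 889.1 vs Keq = 3.8580e+05 ⇒ Q<K, forward
Step 1:
                   M          E          D
  I          0.01352    0.09018     0.5198
  C         -0.01161   0.007743   0.007743
  E         0.001905    0.09792     0.5275
  solve Keq expr → x = 0.003872; check Q = 3.8580e+05
Then add 0.1499 M of D.
Step 2:
                   M          E          D
  I         0.001905    0.09792     0.6774
  C       3.4170e-04 -2.2780e-04 -2.2780e-04
  E         0.002247     0.0977     0.6772
  solve Keq expr → x = -1.1390e-04; check Q = 3.8580e+05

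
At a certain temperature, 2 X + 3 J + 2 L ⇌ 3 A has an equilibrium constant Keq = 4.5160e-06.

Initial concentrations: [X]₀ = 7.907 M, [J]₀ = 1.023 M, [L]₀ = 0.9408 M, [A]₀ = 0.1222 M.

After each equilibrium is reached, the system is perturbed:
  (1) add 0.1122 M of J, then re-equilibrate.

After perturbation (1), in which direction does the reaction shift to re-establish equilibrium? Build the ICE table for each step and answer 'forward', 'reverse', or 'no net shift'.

Q₀ = 3.0801e-05 vs Keq = 4.5160e-06 ⇒ Q>K, reverse
Step 1:
                  X         J         L         A
  I           7.907     1.023    0.9408    0.1222
  C         0.03505   0.05257   0.03505  -0.05257
  E           7.942     1.076    0.9758   0.06963
  solve Keq expr → x = -0.01752; check Q = 4.5160e-06
Then add 0.1122 M of J.
Step 2:
                  X         J         L         A
  I           7.942     1.188    0.9758   0.06963
  C       -0.004387  -0.00658 -0.004387   0.00658
  E           7.938     1.181    0.9715   0.07621
  solve Keq expr → x = 0.002193; check Q = 4.5160e-06

Direction: forward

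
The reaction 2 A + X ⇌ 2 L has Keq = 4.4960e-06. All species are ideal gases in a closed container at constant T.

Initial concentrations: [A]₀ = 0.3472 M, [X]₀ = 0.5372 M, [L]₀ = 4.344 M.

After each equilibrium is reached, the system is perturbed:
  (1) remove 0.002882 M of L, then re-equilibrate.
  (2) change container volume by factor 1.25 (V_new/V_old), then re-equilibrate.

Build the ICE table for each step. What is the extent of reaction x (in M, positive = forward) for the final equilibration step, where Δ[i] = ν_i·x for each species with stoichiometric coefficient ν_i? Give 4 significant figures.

Q₀ = 291.4 vs Keq = 4.4960e-06 ⇒ Q>K, reverse
Step 1:
                  A         X         L
  I          0.3472    0.5372     4.344
  C           4.328     2.164    -4.328
  E           4.675     2.701   0.01629
  solve Keq expr → x = -2.164; check Q = 4.4960e-06
Then remove 0.002882 M of L.
Step 2:
                  A         X         L
  I           4.675     2.701   0.01341
  C       -0.002868 -0.001434  0.002868
  E           4.672       2.7   0.01628
  solve Keq expr → x = 0.001434; check Q = 4.4960e-06
Then change container volume by factor 1.25 (V_new/V_old).
Step 3:
                  A         X         L
  I           3.738      2.16   0.01302
  C        0.001369 6.8430e-04 -0.001369
  E           3.739      2.16   0.01165
  solve Keq expr → x = -6.8430e-04; check Q = 4.4960e-06

x = -6.8430e-04 M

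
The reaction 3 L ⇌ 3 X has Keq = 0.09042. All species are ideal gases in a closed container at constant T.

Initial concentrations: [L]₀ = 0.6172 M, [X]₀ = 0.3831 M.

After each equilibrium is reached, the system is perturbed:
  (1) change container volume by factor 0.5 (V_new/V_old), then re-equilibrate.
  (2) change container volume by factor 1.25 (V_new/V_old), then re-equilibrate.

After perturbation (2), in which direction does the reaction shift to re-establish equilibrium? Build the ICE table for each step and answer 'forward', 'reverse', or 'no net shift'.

Direction: no net shift

Q₀ = 0.2391 vs Keq = 0.09042 ⇒ Q>K, reverse
Step 1:
                  L         X
  I          0.6172    0.3831
  C         0.07322  -0.07322
  E          0.6904    0.3099
  solve Keq expr → x = -0.02441; check Q = 0.09042
Then change container volume by factor 0.5 (V_new/V_old).
Step 2:
                  L         X
  I           1.381    0.6198
  C               0         0
  E           1.381    0.6198
  solve Keq expr → x = 0; check Q = 0.09042
Then change container volume by factor 1.25 (V_new/V_old).
Step 3:
                  L         X
  I           1.105    0.4958
  C               0         0
  E           1.105    0.4958
  solve Keq expr → x = 0; check Q = 0.09042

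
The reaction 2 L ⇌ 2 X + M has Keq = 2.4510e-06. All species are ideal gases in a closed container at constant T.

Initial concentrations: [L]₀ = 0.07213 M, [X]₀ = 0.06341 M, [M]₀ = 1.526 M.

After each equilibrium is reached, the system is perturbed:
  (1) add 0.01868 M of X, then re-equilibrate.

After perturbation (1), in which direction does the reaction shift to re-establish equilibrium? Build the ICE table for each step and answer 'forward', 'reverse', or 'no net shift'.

Q₀ = 1.179 vs Keq = 2.4510e-06 ⇒ Q>K, reverse
Step 1:
                  L         X         M
  init      0.07213   0.06341     1.526
  Δ         0.06324  -0.06324  -0.03162
  eq         0.1354 1.7336e-04     1.494
  solve Keq expr → x = -0.03162; check Q = 2.4510e-06
Then add 0.01868 M of X.
Step 2:
                  L         X         M
  init       0.1354   0.01885     1.494
  Δ         0.01866  -0.01866 -0.009328
  eq          0.154 1.9787e-04     1.485
  solve Keq expr → x = -0.009328; check Q = 2.4510e-06

Direction: reverse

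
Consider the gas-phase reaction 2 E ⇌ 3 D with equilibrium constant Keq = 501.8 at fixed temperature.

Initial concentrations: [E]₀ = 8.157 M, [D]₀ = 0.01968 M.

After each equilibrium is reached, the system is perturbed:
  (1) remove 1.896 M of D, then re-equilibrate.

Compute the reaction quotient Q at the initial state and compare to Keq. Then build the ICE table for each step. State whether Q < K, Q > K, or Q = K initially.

Q₀ = 1.1456e-07 vs Keq = 501.8 ⇒ Q<K, forward
Step 1:
                  E         D
  Initial     8.157   0.01968
  Change     -6.723     10.08
  Equil       1.434      10.1
  solve Keq expr → x = 3.362; check Q = 501.8
Then remove 1.896 M of D.
Step 2:
                  E         D
  Initial     1.434     8.208
  Change    -0.2973    0.4459
  Equil       1.137     8.654
  solve Keq expr → x = 0.1486; check Q = 501.8

Q₀ = 1.1456e-07; Q < K (proceeds forward)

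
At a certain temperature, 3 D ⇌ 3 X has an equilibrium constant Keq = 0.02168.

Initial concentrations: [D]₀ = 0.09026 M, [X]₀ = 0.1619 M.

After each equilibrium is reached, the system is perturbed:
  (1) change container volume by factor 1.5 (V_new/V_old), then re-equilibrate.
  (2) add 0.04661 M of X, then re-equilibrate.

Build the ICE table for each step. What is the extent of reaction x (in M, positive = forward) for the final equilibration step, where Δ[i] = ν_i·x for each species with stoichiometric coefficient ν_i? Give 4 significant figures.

Q₀ = 5.771 vs Keq = 0.02168 ⇒ Q>K, reverse
Step 1:
                   D          X
  init       0.09026     0.1619
  Δ           0.1069    -0.1069
  eq          0.1972    0.05498
  solve Keq expr → x = -0.03564; check Q = 0.02168
Then change container volume by factor 1.5 (V_new/V_old).
Step 2:
                   D          X
  init        0.1315    0.03665
  Δ                0          0
  eq          0.1315    0.03665
  solve Keq expr → x = 0; check Q = 0.02168
Then add 0.04661 M of X.
Step 3:
                   D          X
  init        0.1315    0.08326
  Δ          0.03645   -0.03645
  eq          0.1679    0.04682
  solve Keq expr → x = -0.01215; check Q = 0.02168

x = -0.01215 M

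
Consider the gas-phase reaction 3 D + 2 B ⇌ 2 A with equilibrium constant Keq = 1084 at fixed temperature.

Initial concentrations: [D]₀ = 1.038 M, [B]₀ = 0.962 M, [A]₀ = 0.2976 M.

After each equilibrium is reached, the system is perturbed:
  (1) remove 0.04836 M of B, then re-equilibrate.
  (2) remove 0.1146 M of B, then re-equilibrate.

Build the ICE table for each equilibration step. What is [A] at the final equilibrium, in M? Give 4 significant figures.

[A]_eq = 0.8444 M

Q₀ = 0.08557 vs Keq = 1084 ⇒ Q<K, forward
Step 1:
                   D          B          A
  init         1.038      0.962     0.2976
  Δ          -0.8688    -0.5792     0.5792
  eq          0.1692     0.3828     0.8768
  solve Keq expr → x = 0.2896; check Q = 1084
Then remove 0.04836 M of B.
Step 2:
                   D          B          A
  init        0.1692     0.3344     0.8768
  Δ          0.01195   0.007967  -0.007967
  eq          0.1811     0.3424     0.8689
  solve Keq expr → x = -0.003984; check Q = 1084
Then remove 0.1146 M of B.
Step 3:
                   D          B          A
  init        0.1811     0.2278     0.8689
  Δ          0.03672    0.02448   -0.02448
  eq          0.2178     0.2523     0.8444
  solve Keq expr → x = -0.01224; check Q = 1084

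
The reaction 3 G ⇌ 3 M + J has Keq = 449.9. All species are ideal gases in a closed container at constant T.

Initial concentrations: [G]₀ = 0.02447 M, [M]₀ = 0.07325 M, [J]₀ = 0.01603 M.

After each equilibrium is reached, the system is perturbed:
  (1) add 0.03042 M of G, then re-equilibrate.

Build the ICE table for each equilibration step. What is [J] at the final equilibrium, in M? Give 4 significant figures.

[J]_eq = 0.03262 M

Q₀ = 0.43 vs Keq = 449.9 ⇒ Q<K, forward
Step 1:
                    G           M           J
  Initial     0.02447     0.07325     0.01603
  Change     -0.02097     0.02097    0.006991
  Equil      0.003498     0.09422     0.02302
  solve Keq expr → x = 0.006991; check Q = 449.9
Then add 0.03042 M of G.
Step 2:
                    G           M           J
  Initial     0.03392     0.09422     0.02302
  Change     -0.02879     0.02879    0.009596
  Equil      0.005129       0.123     0.03262
  solve Keq expr → x = 0.009596; check Q = 449.9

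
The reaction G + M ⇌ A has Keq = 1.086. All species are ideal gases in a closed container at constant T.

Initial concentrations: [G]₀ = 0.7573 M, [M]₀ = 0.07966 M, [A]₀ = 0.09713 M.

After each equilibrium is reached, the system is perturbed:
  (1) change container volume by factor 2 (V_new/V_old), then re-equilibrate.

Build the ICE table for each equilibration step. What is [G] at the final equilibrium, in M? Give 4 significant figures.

Q₀ = 1.61 vs Keq = 1.086 ⇒ Q>K, reverse
Step 1:
                    G           M           A
  Initial      0.7573     0.07966     0.09713
  Change      0.01641     0.01641    -0.01641
  Equil        0.7737     0.09607     0.08072
  solve Keq expr → x = -0.01641; check Q = 1.086
Then change container volume by factor 2 (V_new/V_old).
Step 2:
                    G           M           A
  Initial      0.3869     0.04803     0.04036
  Change      0.01357     0.01357    -0.01357
  Equil        0.4004     0.06161     0.02679
  solve Keq expr → x = -0.01357; check Q = 1.086

[G]_eq = 0.4004 M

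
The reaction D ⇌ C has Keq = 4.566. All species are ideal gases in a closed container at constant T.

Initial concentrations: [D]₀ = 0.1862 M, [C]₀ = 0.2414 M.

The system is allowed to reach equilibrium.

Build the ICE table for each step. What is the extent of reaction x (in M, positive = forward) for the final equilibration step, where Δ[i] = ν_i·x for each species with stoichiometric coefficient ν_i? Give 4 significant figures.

x = 0.1094 M

Q₀ = 1.296 vs Keq = 4.566 ⇒ Q<K, forward
Step 1:
                  D         C
  init       0.1862    0.2414
  Δ         -0.1094    0.1094
  eq        0.07682    0.3508
  solve Keq expr → x = 0.1094; check Q = 4.566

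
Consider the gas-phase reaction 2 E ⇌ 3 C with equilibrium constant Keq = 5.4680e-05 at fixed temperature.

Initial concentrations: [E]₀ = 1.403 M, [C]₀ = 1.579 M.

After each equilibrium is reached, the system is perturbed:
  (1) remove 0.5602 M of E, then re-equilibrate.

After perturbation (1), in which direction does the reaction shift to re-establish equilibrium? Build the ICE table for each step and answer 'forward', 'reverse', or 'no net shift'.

Direction: reverse

Q₀ = 2 vs Keq = 5.4680e-05 ⇒ Q>K, reverse
Step 1:
                    E           C
  init          1.403       1.579
  Δ             1.007      -1.511
  eq             2.41     0.06823
  solve Keq expr → x = -0.5036; check Q = 5.4680e-05
Then remove 0.5602 M of E.
Step 2:
                    E           C
  init           1.85     0.06823
  Δ          0.007255    -0.01088
  eq            1.857     0.05735
  solve Keq expr → x = -0.003627; check Q = 5.4680e-05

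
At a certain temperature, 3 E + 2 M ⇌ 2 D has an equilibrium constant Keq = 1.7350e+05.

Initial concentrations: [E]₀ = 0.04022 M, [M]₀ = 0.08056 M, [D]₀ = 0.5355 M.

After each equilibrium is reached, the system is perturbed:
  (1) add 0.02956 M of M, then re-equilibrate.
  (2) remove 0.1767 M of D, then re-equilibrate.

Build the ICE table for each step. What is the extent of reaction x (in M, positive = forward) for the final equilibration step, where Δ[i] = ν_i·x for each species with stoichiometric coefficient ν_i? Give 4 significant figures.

x = 0.003247 M

Q₀ = 6.7913e+05 vs Keq = 1.7350e+05 ⇒ Q>K, reverse
Step 1:
                  E         M         D
  I         0.04022   0.08056    0.5355
  C         0.01701   0.01134  -0.01134
  E         0.05723    0.0919    0.5242
  solve Keq expr → x = -0.005671; check Q = 1.7350e+05
Then add 0.02956 M of M.
Step 2:
                  E         M         D
  I         0.05723    0.1215    0.5242
  C       -0.007947 -0.005298  0.005298
  E         0.04929    0.1162    0.5295
  solve Keq expr → x = 0.002649; check Q = 1.7350e+05
Then remove 0.1767 M of D.
Step 3:
                  E         M         D
  I         0.04929    0.1162    0.3528
  C       -0.009741 -0.006494  0.006494
  E         0.03955    0.1097    0.3592
  solve Keq expr → x = 0.003247; check Q = 1.7350e+05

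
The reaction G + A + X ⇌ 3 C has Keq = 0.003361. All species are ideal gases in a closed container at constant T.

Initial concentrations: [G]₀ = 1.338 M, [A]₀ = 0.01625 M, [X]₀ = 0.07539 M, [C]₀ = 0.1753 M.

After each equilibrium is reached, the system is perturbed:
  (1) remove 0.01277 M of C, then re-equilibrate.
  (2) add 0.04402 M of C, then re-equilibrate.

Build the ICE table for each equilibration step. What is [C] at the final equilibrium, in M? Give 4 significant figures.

Q₀ = 3.286 vs Keq = 0.003361 ⇒ Q>K, reverse
Step 1:
                  G         A         X         C
  init        1.338   0.01625   0.07539    0.1753
  Δ         0.04739   0.04739   0.04739   -0.1422
  eq          1.385   0.06364    0.1228   0.03314
  solve Keq expr → x = -0.04739; check Q = 0.003361
Then remove 0.01277 M of C.
Step 2:
                  G         A         X         C
  init        1.385   0.06364    0.1228   0.02037
  Δ         -0.0039   -0.0039   -0.0039    0.0117
  eq          1.381   0.05974    0.1189   0.03207
  solve Keq expr → x = 0.0039; check Q = 0.003361
Then add 0.04402 M of C.
Step 3:
                  G         A         X         C
  init        1.381   0.05974    0.1189   0.07609
  Δ         0.01347   0.01347   0.01347  -0.04041
  eq          1.395   0.07321    0.1323   0.03568
  solve Keq expr → x = -0.01347; check Q = 0.003361

[C]_eq = 0.03568 M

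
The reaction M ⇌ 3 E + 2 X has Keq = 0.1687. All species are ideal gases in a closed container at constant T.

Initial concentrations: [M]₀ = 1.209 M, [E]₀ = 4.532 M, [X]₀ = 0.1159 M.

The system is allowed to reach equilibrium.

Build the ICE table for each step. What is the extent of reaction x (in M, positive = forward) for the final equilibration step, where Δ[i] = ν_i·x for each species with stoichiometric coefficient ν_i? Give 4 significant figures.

Q₀ = 1.034 vs Keq = 0.1687 ⇒ Q>K, reverse
Step 1:
                  M         E         X
  I           1.209     4.532    0.1159
  C         0.03341   -0.1002  -0.06683
  E           1.242     4.432   0.04907
  solve Keq expr → x = -0.03341; check Q = 0.1687

x = -0.03341 M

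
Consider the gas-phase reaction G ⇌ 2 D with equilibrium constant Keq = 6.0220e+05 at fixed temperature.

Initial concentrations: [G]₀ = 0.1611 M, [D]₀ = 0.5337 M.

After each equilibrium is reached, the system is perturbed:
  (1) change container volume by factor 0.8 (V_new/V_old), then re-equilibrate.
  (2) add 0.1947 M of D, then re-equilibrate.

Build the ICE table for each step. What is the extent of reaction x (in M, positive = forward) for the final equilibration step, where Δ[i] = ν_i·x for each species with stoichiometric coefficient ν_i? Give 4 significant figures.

x = -7.5475e-07 M

Q₀ = 1.768 vs Keq = 6.0220e+05 ⇒ Q<K, forward
Step 1:
                    G           D
  init         0.1611      0.5337
  Δ           -0.1611      0.3222
  eq       1.2165e-06      0.8559
  solve Keq expr → x = 0.1611; check Q = 6.0220e+05
Then change container volume by factor 0.8 (V_new/V_old).
Step 2:
                    G           D
  init     1.5206e-06        1.07
  Δ        3.8015e-07 -7.6029e-07
  eq       1.9007e-06        1.07
  solve Keq expr → x = -3.8015e-07; check Q = 6.0220e+05
Then add 0.1947 M of D.
Step 3:
                    G           D
  init     1.9007e-06       1.265
  Δ        7.5475e-07 -1.5095e-06
  eq       2.6555e-06       1.265
  solve Keq expr → x = -7.5475e-07; check Q = 6.0220e+05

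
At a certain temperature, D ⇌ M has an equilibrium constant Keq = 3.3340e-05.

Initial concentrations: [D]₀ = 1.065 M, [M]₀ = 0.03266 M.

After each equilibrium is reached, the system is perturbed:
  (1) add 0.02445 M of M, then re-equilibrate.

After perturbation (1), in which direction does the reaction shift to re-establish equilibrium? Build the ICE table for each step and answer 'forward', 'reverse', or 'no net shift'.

Direction: reverse

Q₀ = 0.03067 vs Keq = 3.3340e-05 ⇒ Q>K, reverse
Step 1:
                   D          M
  init         1.065    0.03266
  Δ          0.03262   -0.03262
  eq           1.098 3.6595e-05
  solve Keq expr → x = -0.03262; check Q = 3.3340e-05
Then add 0.02445 M of M.
Step 2:
                   D          M
  init         1.098    0.02449
  Δ          0.02445   -0.02445
  eq           1.122 3.7410e-05
  solve Keq expr → x = -0.02445; check Q = 3.3340e-05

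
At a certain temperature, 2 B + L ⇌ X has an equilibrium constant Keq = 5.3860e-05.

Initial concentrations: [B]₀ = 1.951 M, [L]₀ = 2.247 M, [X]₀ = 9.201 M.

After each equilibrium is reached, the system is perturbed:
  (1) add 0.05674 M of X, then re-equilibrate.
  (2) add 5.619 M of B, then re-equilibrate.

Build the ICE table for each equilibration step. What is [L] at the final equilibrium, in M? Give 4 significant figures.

[L]_eq = 11.12 M

Q₀ = 1.076 vs Keq = 5.3860e-05 ⇒ Q>K, reverse
Step 1:
                    B           L           X
  Initial       1.951       2.247       9.201
  Change        17.92       8.962      -8.962
  Equil         19.88       11.21      0.2385
  solve Keq expr → x = -8.962; check Q = 5.3860e-05
Then add 0.05674 M of X.
Step 2:
                    B           L           X
  Initial       19.88       11.21      0.2953
  Change       0.1061     0.05305    -0.05305
  Equil         19.98       11.26      0.2422
  solve Keq expr → x = -0.05305; check Q = 5.3860e-05
Then add 5.619 M of B.
Step 3:
                    B           L           X
  Initial        25.6       11.26      0.2422
  Change      -0.2834     -0.1417      0.1417
  Equil         25.32       11.12      0.3839
  solve Keq expr → x = 0.1417; check Q = 5.3860e-05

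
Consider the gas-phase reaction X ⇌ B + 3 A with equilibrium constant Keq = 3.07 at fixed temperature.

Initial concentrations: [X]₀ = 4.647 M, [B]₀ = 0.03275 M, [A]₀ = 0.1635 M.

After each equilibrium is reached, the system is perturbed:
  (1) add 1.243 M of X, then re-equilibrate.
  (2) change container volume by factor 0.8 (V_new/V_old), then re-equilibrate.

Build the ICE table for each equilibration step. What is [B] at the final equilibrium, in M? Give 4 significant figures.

Q₀ = 3.0803e-05 vs Keq = 3.07 ⇒ Q<K, forward
Step 1:
                    X           B           A
  I             4.647     0.03275      0.1635
  C            -0.766       0.766       2.298
  E             3.881      0.7988       2.462
  solve Keq expr → x = 0.766; check Q = 3.07
Then add 1.243 M of X.
Step 2:
                    X           B           A
  I             5.124      0.7988       2.462
  C          -0.05622     0.05622      0.1686
  E             5.068       0.855        2.63
  solve Keq expr → x = 0.05622; check Q = 3.07
Then change container volume by factor 0.8 (V_new/V_old).
Step 3:
                    X           B           A
  I             6.335       1.069       3.288
  C             0.162      -0.162      -0.486
  E             6.497      0.9068       2.802
  solve Keq expr → x = -0.162; check Q = 3.07

[B]_eq = 0.9068 M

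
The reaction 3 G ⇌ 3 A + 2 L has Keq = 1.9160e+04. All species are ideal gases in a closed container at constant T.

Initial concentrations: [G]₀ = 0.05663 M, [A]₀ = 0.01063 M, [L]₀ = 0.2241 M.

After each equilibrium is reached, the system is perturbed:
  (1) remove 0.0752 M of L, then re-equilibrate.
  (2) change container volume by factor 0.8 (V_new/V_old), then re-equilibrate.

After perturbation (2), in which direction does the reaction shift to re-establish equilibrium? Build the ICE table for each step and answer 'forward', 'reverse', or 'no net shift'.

Q₀ = 3.3216e-04 vs Keq = 1.9160e+04 ⇒ Q<K, forward
Step 1:
                    G           A           L
  init        0.05663     0.01063      0.2241
  Δ          -0.05562     0.05562     0.03708
  eq         0.001012     0.06625      0.2612
  solve Keq expr → x = 0.01854; check Q = 1.9160e+04
Then remove 0.0752 M of L.
Step 2:
                    G           A           L
  init       0.001012     0.06625       0.186
  Δ       -2.0208e-04  2.0208e-04  1.3472e-04
  eq       8.0950e-04     0.06645      0.1861
  solve Keq expr → x = 6.7361e-05; check Q = 1.9160e+04
Then change container volume by factor 0.8 (V_new/V_old).
Step 3:
                    G           A           L
  init       0.001012     0.08306      0.2326
  Δ        1.5969e-04 -1.5969e-04 -1.0646e-04
  eq         0.001172      0.0829      0.2325
  solve Keq expr → x = -5.3229e-05; check Q = 1.9160e+04

Direction: reverse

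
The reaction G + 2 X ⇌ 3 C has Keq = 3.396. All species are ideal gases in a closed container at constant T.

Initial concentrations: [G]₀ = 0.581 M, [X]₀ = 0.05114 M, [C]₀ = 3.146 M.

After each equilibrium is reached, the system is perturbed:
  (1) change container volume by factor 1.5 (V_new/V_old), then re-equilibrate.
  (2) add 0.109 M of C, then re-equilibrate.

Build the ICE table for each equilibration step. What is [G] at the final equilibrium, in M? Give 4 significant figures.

Q₀ = 2.0492e+04 vs Keq = 3.396 ⇒ Q>K, reverse
Step 1:
                    G           X           C
  init          0.581     0.05114       3.146
  Δ            0.5093       1.019      -1.528
  eq             1.09        1.07       1.618
  solve Keq expr → x = -0.5093; check Q = 3.396
Then change container volume by factor 1.5 (V_new/V_old).
Step 2:
                    G           X           C
  init         0.7269      0.7131       1.079
  Δ                 0           0           0
  eq           0.7269      0.7131       1.079
  solve Keq expr → x = 0; check Q = 3.396
Then add 0.109 M of C.
Step 3:
                    G           X           C
  init         0.7269      0.7131       1.188
  Δ           0.01979     0.03959    -0.05938
  eq           0.7467      0.7527       1.128
  solve Keq expr → x = -0.01979; check Q = 3.396

[G]_eq = 0.7467 M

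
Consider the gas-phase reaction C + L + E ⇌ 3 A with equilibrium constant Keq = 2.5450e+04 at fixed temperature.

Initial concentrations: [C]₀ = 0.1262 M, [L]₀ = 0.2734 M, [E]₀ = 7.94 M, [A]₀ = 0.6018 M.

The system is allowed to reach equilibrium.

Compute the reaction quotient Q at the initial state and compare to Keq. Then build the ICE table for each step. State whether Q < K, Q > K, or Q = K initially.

Q₀ = 0.7956; Q < K (proceeds forward)

Q₀ = 0.7956 vs Keq = 2.5450e+04 ⇒ Q<K, forward
Step 1:
                    C           L           E           A
  I            0.1262      0.2734        7.94      0.6018
  C           -0.1262     -0.1262     -0.1262      0.3785
  E        3.2176e-05      0.1472       7.814      0.9803
  solve Keq expr → x = 0.1262; check Q = 2.5450e+04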